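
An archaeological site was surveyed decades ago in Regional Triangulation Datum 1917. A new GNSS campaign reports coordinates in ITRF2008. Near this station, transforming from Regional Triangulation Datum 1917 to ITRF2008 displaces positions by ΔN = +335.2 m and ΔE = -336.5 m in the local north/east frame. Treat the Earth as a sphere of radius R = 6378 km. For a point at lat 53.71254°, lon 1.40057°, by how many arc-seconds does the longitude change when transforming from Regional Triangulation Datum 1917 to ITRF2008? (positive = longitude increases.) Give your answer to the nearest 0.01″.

Δλ = -18.39″

At latitude 53.71254°, cos φ = 0.591837.
One radian of longitude at latitude φ spans R cos φ, so Δλ = ΔE / (R cos φ) = -336.5 / (6378000 × 0.591837) = -8.9145e-05 rad = -18.388″.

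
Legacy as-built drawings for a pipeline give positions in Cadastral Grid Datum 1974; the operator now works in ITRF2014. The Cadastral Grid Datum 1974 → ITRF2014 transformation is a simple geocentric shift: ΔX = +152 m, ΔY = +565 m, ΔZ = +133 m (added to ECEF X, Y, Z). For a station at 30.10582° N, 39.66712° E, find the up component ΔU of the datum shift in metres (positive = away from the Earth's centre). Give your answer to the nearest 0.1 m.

ΔU = 479.9 m

The local up (radial) axis is (cos φ cos λ, cos φ sin λ, sin φ), giving ΔU = 101.221 + 312.002 + 66.713 = 479.94 m.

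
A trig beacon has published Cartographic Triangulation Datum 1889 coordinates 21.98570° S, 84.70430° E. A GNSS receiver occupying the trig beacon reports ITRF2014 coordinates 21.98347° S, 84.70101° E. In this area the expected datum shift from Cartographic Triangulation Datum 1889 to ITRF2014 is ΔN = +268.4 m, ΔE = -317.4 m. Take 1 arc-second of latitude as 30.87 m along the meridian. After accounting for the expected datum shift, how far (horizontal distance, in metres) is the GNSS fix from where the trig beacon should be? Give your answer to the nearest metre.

Observed coordinate differences: Δφ = +0.00223°, Δλ = -0.00329°.
Converting to metres (1° lat = 111132 m, cos φ = 0.927277): observed ΔN = 247.8 m, observed ΔE = -339.0 m.
Subtracting the expected shift leaves a residual of 247.8 − (268.4) = -20.6 m north and -339.0 − (-317.4) = -21.6 m east.
Residual distance = √((-20.6)² + (-21.6)²) = 29.9 m.

30 m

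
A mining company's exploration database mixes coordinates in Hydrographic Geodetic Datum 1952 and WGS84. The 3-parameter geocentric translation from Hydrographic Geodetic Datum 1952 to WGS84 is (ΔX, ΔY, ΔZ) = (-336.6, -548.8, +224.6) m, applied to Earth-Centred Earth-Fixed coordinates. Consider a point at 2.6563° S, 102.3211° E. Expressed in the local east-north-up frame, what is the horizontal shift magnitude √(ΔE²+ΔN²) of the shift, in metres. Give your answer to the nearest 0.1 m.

489.9 m

At φ = -2.6563°, λ = 102.3211°: sin φ = -0.046345, cos φ = 0.998926, sin λ = 0.976967, cos λ = -0.213390.
ΔE = −sin λ·ΔX + cos λ·ΔY = −(0.976967)·(-336.6) + (-0.213390)·(-548.8) = 445.96 m.
ΔN = −sin φ cos λ·ΔX − sin φ sin λ·ΔY + cos φ·ΔZ = −(-0.046345)(-0.213390)(-336.6) − (-0.046345)(0.976967)(-548.8) + (0.998926)(224.6) = 202.84 m.
Horizontal magnitude = √(ΔE² + ΔN²) = √(445.96² + 202.84²) = 489.92 m.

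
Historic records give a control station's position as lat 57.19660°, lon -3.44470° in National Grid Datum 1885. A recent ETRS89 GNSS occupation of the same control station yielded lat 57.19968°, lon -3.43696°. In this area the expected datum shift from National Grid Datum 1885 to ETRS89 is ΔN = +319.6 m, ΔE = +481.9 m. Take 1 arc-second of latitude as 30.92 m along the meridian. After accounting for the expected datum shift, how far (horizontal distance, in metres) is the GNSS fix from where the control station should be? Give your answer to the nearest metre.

Observed coordinate differences: Δφ = +0.00308°, Δλ = +0.00774°.
Converting to metres (1° lat = 111312 m, cos φ = 0.541758): observed ΔN = 342.8 m, observed ΔE = 466.8 m.
Subtracting the expected shift leaves a residual of 342.8 − (319.6) = 23.2 m north and 466.8 − (481.9) = -15.1 m east.
Residual distance = √(23.2² + (-15.1)²) = 27.7 m.

28 m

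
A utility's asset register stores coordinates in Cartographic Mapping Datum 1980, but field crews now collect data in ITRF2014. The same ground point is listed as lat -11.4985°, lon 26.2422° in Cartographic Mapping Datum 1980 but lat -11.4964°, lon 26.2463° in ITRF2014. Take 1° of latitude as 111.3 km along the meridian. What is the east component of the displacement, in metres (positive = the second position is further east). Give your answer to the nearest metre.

Δφ = -11.4964° − -11.4985° = +0.0021°; Δλ = 26.2463° − 26.2422° = +0.0041°.
ΔN = Δφ × 111300 = 233.7 m; ΔE = Δλ × 111300 × cos(-11.4985°) = +0.0041 × 111300 × 0.979930 = 447.2 m.

ΔE = 447 m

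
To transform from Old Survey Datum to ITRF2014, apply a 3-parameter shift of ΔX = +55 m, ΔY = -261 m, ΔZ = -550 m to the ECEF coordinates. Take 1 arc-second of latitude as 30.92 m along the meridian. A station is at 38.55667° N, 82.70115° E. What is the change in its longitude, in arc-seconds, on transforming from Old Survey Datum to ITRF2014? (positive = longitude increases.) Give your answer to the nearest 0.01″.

sin φ = 0.623288, cos φ = 0.781992, sin λ = 0.991897, cos λ = 0.127045.
East component: ΔE = −sin λ·ΔX + cos λ·ΔY = −(0.991897)(55) + (0.127045)(-261) = -87.71 m.
1° of latitude spans 3600 × 30.92 = 111312 m; at latitude φ, 1° of longitude spans that × cos φ = 87045.1 m, so Δλ = -87.71 / 87045.1 × 3600 = -3.628″.

Δλ = -3.63″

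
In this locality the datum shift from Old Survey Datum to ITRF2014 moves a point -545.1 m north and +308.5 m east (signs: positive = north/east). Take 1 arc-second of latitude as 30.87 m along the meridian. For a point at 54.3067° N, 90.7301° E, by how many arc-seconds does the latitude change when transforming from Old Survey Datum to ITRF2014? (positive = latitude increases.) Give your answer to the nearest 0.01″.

1″ of latitude = 30.87 m, so Δφ = -545.1 / 30.87 = -17.658″.

Δφ = -17.66″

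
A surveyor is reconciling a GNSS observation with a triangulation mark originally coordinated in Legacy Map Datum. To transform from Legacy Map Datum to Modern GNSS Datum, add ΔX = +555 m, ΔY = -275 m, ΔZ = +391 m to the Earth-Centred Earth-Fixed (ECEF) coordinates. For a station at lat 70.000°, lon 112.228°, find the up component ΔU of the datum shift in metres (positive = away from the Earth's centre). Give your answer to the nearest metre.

ΔU = 209 m

At φ = 70.000°, λ = 112.228°: sin φ = 0.939693, cos φ = 0.342020, sin λ = 0.925686, cos λ = -0.378293.
ΔU = cos φ cos λ·ΔX + cos φ sin λ·ΔY + sin φ·ΔZ = (0.342020)(-0.378293)(555) + (0.342020)(0.925686)(-275) + (0.939693)(391) = 208.55 m.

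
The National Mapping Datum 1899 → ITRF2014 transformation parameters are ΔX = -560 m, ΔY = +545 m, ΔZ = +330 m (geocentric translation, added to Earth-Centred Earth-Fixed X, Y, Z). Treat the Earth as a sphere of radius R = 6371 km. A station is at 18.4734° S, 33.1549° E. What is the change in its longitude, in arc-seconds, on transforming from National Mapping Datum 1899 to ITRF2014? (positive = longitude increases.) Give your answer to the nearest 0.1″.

Δλ = 26.0″

sin φ = -0.316864, cos φ = 0.948471, sin λ = 0.546904, cos λ = 0.837195.
East component: ΔE = −sin λ·ΔX + cos λ·ΔY = −(0.546904)(-560) + (0.837195)(545) = 762.54 m.
1° of latitude spans πR/180 = 111195 m; at latitude φ, 1° of longitude spans that × cos φ = 105465.1 m, so Δλ = 762.54 / 105465.1 × 3600 = 26.029″.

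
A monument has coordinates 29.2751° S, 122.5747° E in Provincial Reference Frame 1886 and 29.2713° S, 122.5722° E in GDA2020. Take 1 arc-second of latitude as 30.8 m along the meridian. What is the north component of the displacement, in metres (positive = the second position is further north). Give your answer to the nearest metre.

ΔN = 421 m

Δφ = -29.2713° − -29.2751° = +0.0038°; Δλ = 122.5722° − 122.5747° = -0.0025°.
1° of latitude = 3600 × 30.80 = 110880 m.
ΔN = Δφ × 110880 = 421.3 m; ΔE = Δλ × 110880 × cos(-29.2751°) = -0.0025 × 110880 × 0.872282 = -241.8 m.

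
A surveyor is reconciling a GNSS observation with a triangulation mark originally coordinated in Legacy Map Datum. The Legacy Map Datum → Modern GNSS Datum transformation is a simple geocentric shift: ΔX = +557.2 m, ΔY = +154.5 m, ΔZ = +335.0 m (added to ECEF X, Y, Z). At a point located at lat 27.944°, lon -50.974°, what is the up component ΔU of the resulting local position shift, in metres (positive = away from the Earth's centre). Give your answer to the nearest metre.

ΔU = 361 m

The local up (radial) axis is (cos φ cos λ, cos φ sin λ, sin φ), giving ΔU = 309.946 − 106.031 + 156.984 = 360.90 m.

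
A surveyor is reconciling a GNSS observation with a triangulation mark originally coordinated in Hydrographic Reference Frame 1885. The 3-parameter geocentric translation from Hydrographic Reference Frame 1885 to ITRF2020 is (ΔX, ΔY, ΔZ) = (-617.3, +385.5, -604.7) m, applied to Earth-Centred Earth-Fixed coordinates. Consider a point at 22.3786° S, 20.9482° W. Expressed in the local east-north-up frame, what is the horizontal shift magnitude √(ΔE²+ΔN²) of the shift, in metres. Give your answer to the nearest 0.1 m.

842.7 m

The local east axis at (φ, λ) is (−sin λ, cos λ, 0), so ΔE = −sin(-20.9482°)·(-617.3) + cos(-20.9482°)·385.5 = 139.32 m.
The local north axis is (−sin φ cos λ, −sin φ sin λ, cos φ), giving ΔN = -219.488 − 52.474 − 559.159 = -831.12 m.
Horizontal magnitude = √(ΔE² + ΔN²) = √(139.32² + (-831.12)²) = 842.72 m.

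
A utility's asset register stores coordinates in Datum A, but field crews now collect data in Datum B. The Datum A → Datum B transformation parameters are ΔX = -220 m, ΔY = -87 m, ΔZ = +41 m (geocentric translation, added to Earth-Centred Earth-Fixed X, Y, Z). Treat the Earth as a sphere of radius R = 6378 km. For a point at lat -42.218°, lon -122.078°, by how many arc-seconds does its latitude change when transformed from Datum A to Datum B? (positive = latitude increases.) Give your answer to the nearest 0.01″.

sin φ = -0.671953, cos φ = 0.740594, sin λ = -0.847326, cos λ = -0.531073.
North component: ΔN = −sin φ cos λ·ΔX − sin φ sin λ·ΔY + cos φ·ΔZ = −(-0.671953)(-0.531073)(-220) − (-0.671953)(-0.847326)(-87) + (0.740594)(41) = 158.41 m.
1° of latitude spans πR/180 = 111317 m, so Δφ = 158.41 / 111317 × 3600 = 5.123″.

Δφ = 5.12″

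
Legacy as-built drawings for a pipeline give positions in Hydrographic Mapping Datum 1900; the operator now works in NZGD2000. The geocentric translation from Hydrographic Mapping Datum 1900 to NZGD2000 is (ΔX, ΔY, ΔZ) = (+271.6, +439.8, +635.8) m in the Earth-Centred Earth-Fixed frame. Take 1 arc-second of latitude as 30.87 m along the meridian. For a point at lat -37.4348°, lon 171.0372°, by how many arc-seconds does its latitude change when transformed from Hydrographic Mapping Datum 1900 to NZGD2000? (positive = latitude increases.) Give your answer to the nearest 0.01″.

sin φ = -0.607858, cos φ = 0.794046, sin λ = 0.155793, cos λ = -0.987790.
North component: ΔN = −sin φ cos λ·ΔX − sin φ sin λ·ΔY + cos φ·ΔZ = −(-0.607858)(-0.987790)(271.6) − (-0.607858)(0.155793)(439.8) + (0.794046)(635.8) = 383.42 m.
1° of latitude spans 3600 × 30.87 = 111132 m, so Δφ = 383.42 / 111132 × 3600 = 12.421″.

Δφ = 12.42″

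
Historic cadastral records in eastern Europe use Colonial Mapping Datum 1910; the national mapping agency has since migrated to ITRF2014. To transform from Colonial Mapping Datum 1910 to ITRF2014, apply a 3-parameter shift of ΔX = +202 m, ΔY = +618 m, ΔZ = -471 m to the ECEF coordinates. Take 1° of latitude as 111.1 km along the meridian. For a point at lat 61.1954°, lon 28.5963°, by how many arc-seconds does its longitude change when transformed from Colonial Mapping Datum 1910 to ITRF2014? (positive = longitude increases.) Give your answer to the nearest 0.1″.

sin φ = 0.876268, cos φ = 0.481824, sin λ = 0.478635, cos λ = 0.878014.
East component: ΔE = −sin λ·ΔX + cos λ·ΔY = −(0.478635)(202) + (0.878014)(618) = 445.93 m.
1° of latitude spans 111100 m; at latitude φ, 1° of longitude spans that × cos φ = 53530.6 m, so Δλ = 445.93 / 53530.6 × 3600 = 29.989″.

Δλ = 30.0″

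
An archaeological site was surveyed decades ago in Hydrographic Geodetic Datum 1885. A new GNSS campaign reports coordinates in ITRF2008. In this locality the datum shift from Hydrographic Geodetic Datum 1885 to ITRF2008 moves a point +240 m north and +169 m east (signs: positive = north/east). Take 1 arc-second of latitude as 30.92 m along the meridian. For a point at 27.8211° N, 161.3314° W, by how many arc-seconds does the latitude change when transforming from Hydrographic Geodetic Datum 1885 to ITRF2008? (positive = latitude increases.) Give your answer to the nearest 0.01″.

1″ of latitude = 30.92 m, so Δφ = 240.0 / 30.92 = 7.762″.

Δφ = 7.76″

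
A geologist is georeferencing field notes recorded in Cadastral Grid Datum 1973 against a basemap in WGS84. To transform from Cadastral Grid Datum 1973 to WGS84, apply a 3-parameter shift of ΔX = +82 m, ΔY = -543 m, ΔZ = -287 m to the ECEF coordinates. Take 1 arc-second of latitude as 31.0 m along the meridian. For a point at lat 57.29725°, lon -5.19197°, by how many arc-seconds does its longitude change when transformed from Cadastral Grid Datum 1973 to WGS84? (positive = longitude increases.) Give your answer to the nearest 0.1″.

Δλ = -31.8″

sin φ = 0.841485, cos φ = 0.540281, sin λ = -0.090493, cos λ = 0.995897.
East component: ΔE = −sin λ·ΔX + cos λ·ΔY = −(-0.090493)(82) + (0.995897)(-543) = -533.35 m.
1° of latitude spans 3600 × 31.00 = 111600 m; at latitude φ, 1° of longitude spans that × cos φ = 60295.3 m, so Δλ = -533.35 / 60295.3 × 3600 = -31.844″.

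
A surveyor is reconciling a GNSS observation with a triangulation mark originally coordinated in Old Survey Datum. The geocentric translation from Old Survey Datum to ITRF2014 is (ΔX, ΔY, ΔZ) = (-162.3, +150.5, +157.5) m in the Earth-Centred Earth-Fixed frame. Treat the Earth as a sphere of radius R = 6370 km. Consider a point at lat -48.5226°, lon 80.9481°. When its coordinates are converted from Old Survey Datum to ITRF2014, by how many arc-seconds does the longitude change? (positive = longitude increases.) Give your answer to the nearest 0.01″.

sin φ = -0.749217, cos φ = 0.662325, sin λ = 0.987546, cos λ = 0.157329.
East component: ΔE = −sin λ·ΔX + cos λ·ΔY = −(0.987546)(-162.3) + (0.157329)(150.5) = 183.96 m.
1° of latitude spans πR/180 = 111177 m; at latitude φ, 1° of longitude spans that × cos φ = 73635.6 m, so Δλ = 183.96 / 73635.6 × 3600 = 8.994″.

Δλ = 8.99″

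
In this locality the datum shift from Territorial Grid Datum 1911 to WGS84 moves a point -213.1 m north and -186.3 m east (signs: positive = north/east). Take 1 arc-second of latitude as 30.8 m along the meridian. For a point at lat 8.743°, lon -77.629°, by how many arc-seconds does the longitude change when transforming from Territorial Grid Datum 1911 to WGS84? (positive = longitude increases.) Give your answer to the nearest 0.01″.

Δλ = -6.12″

At latitude 8.743°, cos φ = 0.988380.
1″ of longitude at this latitude = 30.80 × cos φ = 30.4421 m, so Δλ = -186.3 / 30.4421 = -6.120″.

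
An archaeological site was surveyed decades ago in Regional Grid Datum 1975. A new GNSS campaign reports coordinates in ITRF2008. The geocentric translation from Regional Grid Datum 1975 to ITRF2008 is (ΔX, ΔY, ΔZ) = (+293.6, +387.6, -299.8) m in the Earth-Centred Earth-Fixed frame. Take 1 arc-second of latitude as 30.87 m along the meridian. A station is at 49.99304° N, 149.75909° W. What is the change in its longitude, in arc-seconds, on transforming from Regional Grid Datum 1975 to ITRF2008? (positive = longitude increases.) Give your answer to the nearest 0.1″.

Δλ = -9.4″

sin φ = 0.765966, cos φ = 0.642881, sin λ = -0.503637, cos λ = -0.863915.
East component: ΔE = −sin λ·ΔX + cos λ·ΔY = −(-0.503637)(293.6) + (-0.863915)(387.6) = -186.99 m.
1° of latitude spans 3600 × 30.87 = 111132 m; at latitude φ, 1° of longitude spans that × cos φ = 71444.6 m, so Δλ = -186.99 / 71444.6 × 3600 = -9.422″.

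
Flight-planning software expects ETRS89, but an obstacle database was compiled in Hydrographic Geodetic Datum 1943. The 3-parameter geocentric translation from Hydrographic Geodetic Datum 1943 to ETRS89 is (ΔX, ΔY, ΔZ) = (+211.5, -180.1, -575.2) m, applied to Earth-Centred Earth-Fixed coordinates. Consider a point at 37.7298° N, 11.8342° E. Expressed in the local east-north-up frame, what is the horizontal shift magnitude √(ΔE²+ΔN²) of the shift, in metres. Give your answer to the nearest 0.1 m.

At φ = 37.7298°, λ = 11.8342°: sin φ = 0.611938, cos φ = 0.790905, sin λ = 0.205080, cos λ = 0.978745.
ΔE = −sin λ·ΔX + cos λ·ΔY = −(0.205080)·(211.5) + (0.978745)·(-180.1) = -219.65 m.
ΔN = −sin φ cos λ·ΔX − sin φ sin λ·ΔY + cos φ·ΔZ = −(0.611938)(0.978745)(211.5) − (0.611938)(0.205080)(-180.1) + (0.790905)(-575.2) = -559.00 m.
Horizontal magnitude = √(ΔE² + ΔN²) = √((-219.65)² + (-559.00)²) = 600.61 m.

600.6 m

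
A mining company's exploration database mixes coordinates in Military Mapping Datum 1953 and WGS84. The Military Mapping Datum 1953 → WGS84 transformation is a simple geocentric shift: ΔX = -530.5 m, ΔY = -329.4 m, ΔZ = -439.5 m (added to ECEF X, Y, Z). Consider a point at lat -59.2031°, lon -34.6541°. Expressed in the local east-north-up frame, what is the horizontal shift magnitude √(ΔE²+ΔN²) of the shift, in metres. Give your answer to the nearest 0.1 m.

At φ = -59.2031°, λ = -34.6541°: sin φ = -0.858988, cos φ = 0.511996, sin λ = -0.568621, cos λ = 0.822600.
ΔE = −sin λ·ΔX + cos λ·ΔY = −(-0.568621)·(-530.5) + (0.822600)·(-329.4) = -572.62 m.
ΔN = −sin φ cos λ·ΔX − sin φ sin λ·ΔY + cos φ·ΔZ = −(-0.858988)(0.822600)(-530.5) − (-0.858988)(-0.568621)(-329.4) + (0.511996)(-439.5) = -438.98 m.
Horizontal magnitude = √(ΔE² + ΔN²) = √((-572.62)² + (-438.98)²) = 721.52 m.

721.5 m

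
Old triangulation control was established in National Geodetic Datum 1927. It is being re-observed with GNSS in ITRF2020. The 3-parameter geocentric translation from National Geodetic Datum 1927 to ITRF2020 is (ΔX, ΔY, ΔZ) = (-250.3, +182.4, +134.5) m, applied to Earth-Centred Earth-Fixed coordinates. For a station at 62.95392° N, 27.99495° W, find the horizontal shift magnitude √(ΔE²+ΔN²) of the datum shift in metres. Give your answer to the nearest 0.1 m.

At φ = 62.95392°, λ = -27.99495°: sin φ = 0.890641, cos φ = 0.454707, sin λ = -0.469394, cos λ = 0.882989.
ΔE = −sin λ·ΔX + cos λ·ΔY = −(-0.469394)·(-250.3) + (0.882989)·(182.4) = 43.57 m.
ΔN = −sin φ cos λ·ΔX − sin φ sin λ·ΔY + cos φ·ΔZ = −(0.890641)(0.882989)(-250.3) − (0.890641)(-0.469394)(182.4) + (0.454707)(134.5) = 334.25 m.
Horizontal magnitude = √(ΔE² + ΔN²) = √(43.57² + 334.25²) = 337.08 m.

337.1 m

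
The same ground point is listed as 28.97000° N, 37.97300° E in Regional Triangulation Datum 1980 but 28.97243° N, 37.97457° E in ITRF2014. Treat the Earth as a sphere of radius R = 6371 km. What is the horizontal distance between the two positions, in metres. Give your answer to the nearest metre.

Δφ = 28.97243° − 28.97000° = +0.00243°; Δλ = 37.97457° − 37.97300° = +0.00157°.
1° along a meridian = πR/180 = 111195 m.
ΔN = Δφ × 111195 = 270.2 m; ΔE = Δλ × 111195 × cos(28.97000°) = +0.00157 × 111195 × 0.874873 = 152.7 m.
Distance = √(ΔE² + ΔN²) = √(152.7² + 270.2²) = 310.4 m.

310 m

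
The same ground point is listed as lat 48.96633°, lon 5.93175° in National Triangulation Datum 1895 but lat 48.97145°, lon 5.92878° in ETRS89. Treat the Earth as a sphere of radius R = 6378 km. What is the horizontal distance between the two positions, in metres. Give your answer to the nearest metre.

Δφ = 48.97145° − 48.96633° = +0.00512°; Δλ = 5.92878° − 5.93175° = -0.00297°.
1° along a meridian = πR/180 = 111317 m.
ΔN = Δφ × 111317 = 569.9 m; ΔE = Δλ × 111317 × cos(48.96633°) = -0.00297 × 111317 × 0.656502 = -217.0 m.
Distance = √(ΔE² + ΔN²) = √((-217.0)² + 569.9²) = 609.9 m.

610 m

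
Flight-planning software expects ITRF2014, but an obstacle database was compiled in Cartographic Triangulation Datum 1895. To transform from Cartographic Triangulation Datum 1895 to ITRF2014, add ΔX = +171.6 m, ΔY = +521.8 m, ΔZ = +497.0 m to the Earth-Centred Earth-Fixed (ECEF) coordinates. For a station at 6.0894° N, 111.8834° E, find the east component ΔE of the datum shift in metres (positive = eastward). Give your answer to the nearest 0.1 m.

ΔE = -353.7 m

At φ = 6.0894°, λ = 111.8834°: sin φ = 0.106080, cos φ = 0.994358, sin λ = 0.927944, cos λ = -0.372719.
ΔE = −sin λ·ΔX + cos λ·ΔY = −(0.927944)·(171.6) + (-0.372719)·(521.8) = -353.72 m.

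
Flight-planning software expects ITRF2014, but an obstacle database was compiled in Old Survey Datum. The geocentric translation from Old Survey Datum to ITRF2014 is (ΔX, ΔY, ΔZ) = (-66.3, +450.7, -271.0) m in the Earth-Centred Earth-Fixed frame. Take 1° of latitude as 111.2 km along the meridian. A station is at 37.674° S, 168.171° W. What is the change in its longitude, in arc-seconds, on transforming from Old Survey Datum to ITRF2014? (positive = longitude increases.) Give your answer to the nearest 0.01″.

Δλ = -18.60″

sin φ = -0.611168, cos φ = 0.791501, sin λ = -0.204991, cos λ = -0.978764.
East component: ΔE = −sin λ·ΔX + cos λ·ΔY = −(-0.204991)(-66.3) + (-0.978764)(450.7) = -454.72 m.
1° of latitude spans 111200 m; at latitude φ, 1° of longitude spans that × cos φ = 88014.9 m, so Δλ = -454.72 / 88014.9 × 3600 = -18.599″.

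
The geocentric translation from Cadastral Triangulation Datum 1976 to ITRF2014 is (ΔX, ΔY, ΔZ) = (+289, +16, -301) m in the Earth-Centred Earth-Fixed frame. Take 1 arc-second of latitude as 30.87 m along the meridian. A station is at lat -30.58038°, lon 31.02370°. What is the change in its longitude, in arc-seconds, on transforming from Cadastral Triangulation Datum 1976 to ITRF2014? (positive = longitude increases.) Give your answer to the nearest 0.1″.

Δλ = -5.1″

sin φ = -0.508747, cos φ = 0.860916, sin λ = 0.515393, cos λ = 0.856954.
East component: ΔE = −sin λ·ΔX + cos λ·ΔY = −(0.515393)(289) + (0.856954)(16) = -135.24 m.
1° of latitude spans 3600 × 30.87 = 111132 m; at latitude φ, 1° of longitude spans that × cos φ = 95675.3 m, so Δλ = -135.24 / 95675.3 × 3600 = -5.089″.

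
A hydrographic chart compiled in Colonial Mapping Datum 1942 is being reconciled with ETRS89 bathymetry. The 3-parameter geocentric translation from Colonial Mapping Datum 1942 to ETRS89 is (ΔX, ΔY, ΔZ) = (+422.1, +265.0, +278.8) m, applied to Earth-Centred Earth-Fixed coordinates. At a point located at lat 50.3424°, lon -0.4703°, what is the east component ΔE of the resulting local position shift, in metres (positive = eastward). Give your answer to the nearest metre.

ΔE = 268 m

At φ = 50.3424°, λ = -0.4703°: sin φ = 0.769872, cos φ = 0.638198, sin λ = -0.008208, cos λ = 0.999966.
ΔE = −sin λ·ΔX + cos λ·ΔY = −(-0.008208)·(422.1) + (0.999966)·(265.0) = 268.46 m.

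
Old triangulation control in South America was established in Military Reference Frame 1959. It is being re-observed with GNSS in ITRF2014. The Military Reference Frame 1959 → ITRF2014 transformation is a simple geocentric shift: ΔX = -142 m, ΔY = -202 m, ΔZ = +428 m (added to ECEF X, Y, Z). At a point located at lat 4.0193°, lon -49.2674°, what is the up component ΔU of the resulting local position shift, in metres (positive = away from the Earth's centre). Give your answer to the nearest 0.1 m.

At φ = 4.0193°, λ = -49.2674°: sin φ = 0.070092, cos φ = 0.997540, sin λ = -0.757763, cos λ = 0.652530.
ΔU = cos φ cos λ·ΔX + cos φ sin λ·ΔY + sin φ·ΔZ = (0.997540)(0.652530)(-142) + (0.997540)(-0.757763)(-202) + (0.070092)(428) = 90.26 m.

ΔU = 90.3 m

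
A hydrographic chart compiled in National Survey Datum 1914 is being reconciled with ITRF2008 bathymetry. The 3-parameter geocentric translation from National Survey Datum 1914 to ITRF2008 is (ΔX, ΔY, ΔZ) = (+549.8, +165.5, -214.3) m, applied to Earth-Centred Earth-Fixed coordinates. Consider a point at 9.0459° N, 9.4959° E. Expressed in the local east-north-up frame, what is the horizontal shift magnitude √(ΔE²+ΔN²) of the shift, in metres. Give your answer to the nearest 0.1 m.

309.8 m

At φ = 9.0459°, λ = 9.4959°: sin φ = 0.157226, cos φ = 0.987563, sin λ = 0.164977, cos λ = 0.986297.
ΔE = −sin λ·ΔX + cos λ·ΔY = −(0.164977)·(549.8) + (0.986297)·(165.5) = 72.53 m.
ΔN = −sin φ cos λ·ΔX − sin φ sin λ·ΔY + cos φ·ΔZ = −(0.157226)(0.986297)(549.8) − (0.157226)(0.164977)(165.5) + (0.987563)(-214.3) = -301.19 m.
Horizontal magnitude = √(ΔE² + ΔN²) = √(72.53² + (-301.19)²) = 309.80 m.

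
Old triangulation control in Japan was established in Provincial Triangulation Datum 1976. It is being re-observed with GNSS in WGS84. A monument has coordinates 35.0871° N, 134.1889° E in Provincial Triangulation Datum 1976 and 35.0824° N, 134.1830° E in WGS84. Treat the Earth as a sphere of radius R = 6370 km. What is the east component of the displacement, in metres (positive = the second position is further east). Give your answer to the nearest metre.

ΔE = -537 m

Δφ = 35.0824° − 35.0871° = -0.0047°; Δλ = 134.1830° − 134.1889° = -0.0059°.
1° along a meridian = πR/180 = 111177 m.
ΔN = Δφ × 111177 = -522.5 m; ΔE = Δλ × 111177 × cos(35.0871°) = -0.0059 × 111177 × 0.818279 = -536.7 m.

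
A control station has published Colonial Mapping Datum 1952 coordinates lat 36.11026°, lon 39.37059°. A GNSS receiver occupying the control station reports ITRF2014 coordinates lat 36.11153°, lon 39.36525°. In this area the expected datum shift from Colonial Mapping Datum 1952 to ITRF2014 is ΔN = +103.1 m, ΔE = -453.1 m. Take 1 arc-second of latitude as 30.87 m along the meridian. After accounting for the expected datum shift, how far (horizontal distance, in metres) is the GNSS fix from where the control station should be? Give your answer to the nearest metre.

46 m

Observed coordinate differences: Δφ = +0.00127°, Δλ = -0.00534°.
Converting to metres (1° lat = 111132 m, cos φ = 0.807884): observed ΔN = 141.1 m, observed ΔE = -479.4 m.
Subtracting the expected shift leaves a residual of 141.1 − (103.1) = 38.0 m north and -479.4 − (-453.1) = -26.3 m east.
Residual distance = √(38.0² + (-26.3)²) = 46.3 m.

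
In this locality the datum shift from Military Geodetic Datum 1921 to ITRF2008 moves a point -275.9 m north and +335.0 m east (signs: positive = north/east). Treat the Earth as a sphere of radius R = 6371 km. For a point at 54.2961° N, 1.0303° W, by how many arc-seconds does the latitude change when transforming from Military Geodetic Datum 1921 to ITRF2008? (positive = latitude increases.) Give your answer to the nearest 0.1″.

On a sphere of radius R, 1 rad of latitude = R, so Δφ = ΔN / R = -275.9 / 6371000 = -4.3306e-05 rad = -8.932″.

Δφ = -8.9″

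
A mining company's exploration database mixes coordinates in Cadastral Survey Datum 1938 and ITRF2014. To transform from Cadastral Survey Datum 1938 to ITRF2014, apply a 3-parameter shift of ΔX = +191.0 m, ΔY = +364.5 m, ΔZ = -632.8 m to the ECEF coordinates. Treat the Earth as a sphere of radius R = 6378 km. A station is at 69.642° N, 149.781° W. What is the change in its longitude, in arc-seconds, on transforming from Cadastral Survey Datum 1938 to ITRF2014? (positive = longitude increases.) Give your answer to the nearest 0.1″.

Δλ = -20.3″

sin φ = 0.937537, cos φ = 0.347885, sin λ = -0.503307, cos λ = -0.864108.
East component: ΔE = −sin λ·ΔX + cos λ·ΔY = −(-0.503307)(191.0) + (-0.864108)(364.5) = -218.84 m.
1° of latitude spans πR/180 = 111317 m; at latitude φ, 1° of longitude spans that × cos φ = 38725.5 m, so Δλ = -218.84 / 38725.5 × 3600 = -20.343″.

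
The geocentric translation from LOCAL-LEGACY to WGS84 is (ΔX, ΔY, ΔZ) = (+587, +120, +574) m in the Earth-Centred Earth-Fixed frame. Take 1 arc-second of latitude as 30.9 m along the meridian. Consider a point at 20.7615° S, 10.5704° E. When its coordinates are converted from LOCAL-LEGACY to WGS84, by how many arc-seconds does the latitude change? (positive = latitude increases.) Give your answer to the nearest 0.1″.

Δφ = 24.2″

sin φ = -0.354479, cos φ = 0.935064, sin λ = 0.183444, cos λ = 0.983030.
North component: ΔN = −sin φ cos λ·ΔX − sin φ sin λ·ΔY + cos φ·ΔZ = −(-0.354479)(0.983030)(587) − (-0.354479)(0.183444)(120) + (0.935064)(574) = 749.08 m.
1° of latitude spans 3600 × 30.90 = 111240 m, so Δφ = 749.08 / 111240 × 3600 = 24.242″.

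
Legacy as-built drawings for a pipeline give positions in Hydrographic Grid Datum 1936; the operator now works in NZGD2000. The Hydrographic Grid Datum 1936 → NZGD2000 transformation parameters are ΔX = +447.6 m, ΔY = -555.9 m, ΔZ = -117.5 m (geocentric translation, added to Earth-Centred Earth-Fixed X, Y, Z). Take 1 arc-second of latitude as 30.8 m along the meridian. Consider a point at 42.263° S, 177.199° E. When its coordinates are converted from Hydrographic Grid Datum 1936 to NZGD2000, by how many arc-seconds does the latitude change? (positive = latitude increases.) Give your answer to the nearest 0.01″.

sin φ = -0.672535, cos φ = 0.740066, sin λ = 0.048867, cos λ = -0.998805.
North component: ΔN = −sin φ cos λ·ΔX − sin φ sin λ·ΔY + cos φ·ΔZ = −(-0.672535)(-0.998805)(447.6) − (-0.672535)(0.048867)(-555.9) + (0.740066)(-117.5) = -405.89 m.
1° of latitude spans 3600 × 30.80 = 110880 m, so Δφ = -405.89 / 110880 × 3600 = -13.178″.

Δφ = -13.18″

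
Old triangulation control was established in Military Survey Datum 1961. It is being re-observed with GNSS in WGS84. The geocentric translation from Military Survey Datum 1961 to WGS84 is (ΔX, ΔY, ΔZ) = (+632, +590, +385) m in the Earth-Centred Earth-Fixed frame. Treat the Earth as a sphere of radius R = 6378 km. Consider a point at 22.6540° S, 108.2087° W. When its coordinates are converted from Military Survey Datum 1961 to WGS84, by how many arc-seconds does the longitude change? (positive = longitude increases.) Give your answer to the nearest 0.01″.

sin φ = -0.385165, cos φ = 0.922848, sin λ = -0.949925, cos λ = -0.312479.
East component: ΔE = −sin λ·ΔX + cos λ·ΔY = −(-0.949925)(632) + (-0.312479)(590) = 415.99 m.
1° of latitude spans πR/180 = 111317 m; at latitude φ, 1° of longitude spans that × cos φ = 102728.7 m, so Δλ = 415.99 / 102728.7 × 3600 = 14.578″.

Δλ = 14.58″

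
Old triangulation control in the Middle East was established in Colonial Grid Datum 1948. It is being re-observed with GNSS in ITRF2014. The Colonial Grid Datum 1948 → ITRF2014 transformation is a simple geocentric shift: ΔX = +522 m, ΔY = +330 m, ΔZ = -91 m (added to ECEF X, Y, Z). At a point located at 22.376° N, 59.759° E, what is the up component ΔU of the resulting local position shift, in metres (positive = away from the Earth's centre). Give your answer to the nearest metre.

ΔU = 472 m

The local up (radial) axis is (cos φ cos λ, cos φ sin λ, sin φ), giving ΔU = 243.104 + 263.626 − 34.642 = 472.09 m.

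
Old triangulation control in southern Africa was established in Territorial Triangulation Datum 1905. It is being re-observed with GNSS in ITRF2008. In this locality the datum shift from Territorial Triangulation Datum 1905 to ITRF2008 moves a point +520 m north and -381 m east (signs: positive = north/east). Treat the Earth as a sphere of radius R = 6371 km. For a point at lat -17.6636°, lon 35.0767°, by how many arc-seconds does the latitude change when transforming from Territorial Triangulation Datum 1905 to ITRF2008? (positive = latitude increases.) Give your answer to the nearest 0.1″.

Δφ = 16.8″

On a sphere of radius R, 1 rad of latitude = R, so Δφ = ΔN / R = 520.0 / 6371000 = 8.1620e-05 rad = 16.835″.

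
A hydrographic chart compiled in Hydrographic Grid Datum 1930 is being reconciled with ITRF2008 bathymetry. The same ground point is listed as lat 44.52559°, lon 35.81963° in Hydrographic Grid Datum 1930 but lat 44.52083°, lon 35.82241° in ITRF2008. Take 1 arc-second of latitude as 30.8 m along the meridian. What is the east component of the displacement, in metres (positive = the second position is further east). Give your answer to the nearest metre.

Δφ = 44.52083° − 44.52559° = -0.00476°; Δλ = 35.82241° − 35.81963° = +0.00278°.
1° of latitude = 3600 × 30.80 = 110880 m.
ΔN = Δφ × 110880 = -527.8 m; ΔE = Δλ × 110880 × cos(44.52559°) = +0.00278 × 110880 × 0.712937 = 219.8 m.

ΔE = 220 m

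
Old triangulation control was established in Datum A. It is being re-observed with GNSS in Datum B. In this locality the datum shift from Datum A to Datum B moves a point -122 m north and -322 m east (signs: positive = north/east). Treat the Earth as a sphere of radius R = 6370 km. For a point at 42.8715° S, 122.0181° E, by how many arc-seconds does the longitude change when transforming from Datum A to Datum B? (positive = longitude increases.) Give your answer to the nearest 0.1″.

At latitude -42.8715°, cos φ = 0.732881.
One radian of longitude at latitude φ spans R cos φ, so Δλ = ΔE / (R cos φ) = -322.0 / (6370000 × 0.732881) = -6.8974e-05 rad = -14.227″.

Δλ = -14.2″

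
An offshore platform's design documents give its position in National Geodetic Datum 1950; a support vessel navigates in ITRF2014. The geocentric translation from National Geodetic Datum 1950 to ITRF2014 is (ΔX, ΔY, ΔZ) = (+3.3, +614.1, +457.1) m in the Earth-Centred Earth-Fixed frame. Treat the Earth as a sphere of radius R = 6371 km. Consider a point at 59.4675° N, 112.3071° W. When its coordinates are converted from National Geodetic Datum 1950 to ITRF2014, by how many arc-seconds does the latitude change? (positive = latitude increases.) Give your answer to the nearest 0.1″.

Δφ = 23.4″

sin φ = 0.861341, cos φ = 0.508027, sin λ = -0.925163, cos λ = -0.379571.
North component: ΔN = −sin φ cos λ·ΔX − sin φ sin λ·ΔY + cos φ·ΔZ = −(0.861341)(-0.379571)(3.3) − (0.861341)(-0.925163)(614.1) + (0.508027)(457.1) = 722.66 m.
1° of latitude spans πR/180 = 111195 m, so Δφ = 722.66 / 111195 × 3600 = 23.397″.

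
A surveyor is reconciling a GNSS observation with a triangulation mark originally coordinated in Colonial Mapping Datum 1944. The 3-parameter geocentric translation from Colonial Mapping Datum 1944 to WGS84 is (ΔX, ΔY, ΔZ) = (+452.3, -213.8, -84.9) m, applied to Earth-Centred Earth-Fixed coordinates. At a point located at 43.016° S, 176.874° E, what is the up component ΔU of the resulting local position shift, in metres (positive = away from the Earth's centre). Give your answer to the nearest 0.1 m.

ΔU = -280.8 m

At φ = -43.016°, λ = 176.874°: sin φ = -0.682203, cos φ = 0.731163, sin λ = 0.054532, cos λ = -0.998512.
ΔU = cos φ cos λ·ΔX + cos φ sin λ·ΔY + sin φ·ΔZ = (0.731163)(-0.998512)(452.3) + (0.731163)(0.054532)(-213.8) + (-0.682203)(-84.9) = -280.82 m.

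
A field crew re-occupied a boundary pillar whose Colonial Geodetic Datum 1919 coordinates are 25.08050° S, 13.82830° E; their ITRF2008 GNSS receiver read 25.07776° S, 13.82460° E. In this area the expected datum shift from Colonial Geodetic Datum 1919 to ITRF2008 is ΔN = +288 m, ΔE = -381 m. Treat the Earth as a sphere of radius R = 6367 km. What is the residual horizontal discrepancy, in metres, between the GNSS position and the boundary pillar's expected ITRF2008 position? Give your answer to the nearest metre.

19 m

Observed coordinate differences: Δφ = +0.00274°, Δλ = -0.00370°.
Converting to metres (1° lat = 111125 m, cos φ = 0.905713): observed ΔN = 304.5 m, observed ΔE = -372.4 m.
Subtracting the expected shift leaves a residual of 304.5 − (288) = 16.5 m north and -372.4 − (-381) = 8.6 m east.
Residual distance = √(16.5² + 8.6²) = 18.6 m.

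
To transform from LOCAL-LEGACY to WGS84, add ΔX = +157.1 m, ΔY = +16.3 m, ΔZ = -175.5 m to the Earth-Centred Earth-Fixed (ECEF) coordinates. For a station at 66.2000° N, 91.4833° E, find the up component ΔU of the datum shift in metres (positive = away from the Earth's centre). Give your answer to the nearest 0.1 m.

ΔU = -155.6 m

The local up (radial) axis is (cos φ cos λ, cos φ sin λ, sin φ), giving ΔU = -1.641 + 6.576 − 160.575 = -155.64 m.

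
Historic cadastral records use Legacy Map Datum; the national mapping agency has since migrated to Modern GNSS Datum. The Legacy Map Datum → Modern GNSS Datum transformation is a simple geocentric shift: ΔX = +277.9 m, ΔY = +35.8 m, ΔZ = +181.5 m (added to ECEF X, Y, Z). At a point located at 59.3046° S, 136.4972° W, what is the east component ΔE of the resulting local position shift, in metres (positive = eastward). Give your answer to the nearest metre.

The local east axis at (φ, λ) is (−sin λ, cos λ, 0), so ΔE = −sin(-136.4972°)·277.9 + cos(-136.4972°)·35.8 = 165.34 m.

ΔE = 165 m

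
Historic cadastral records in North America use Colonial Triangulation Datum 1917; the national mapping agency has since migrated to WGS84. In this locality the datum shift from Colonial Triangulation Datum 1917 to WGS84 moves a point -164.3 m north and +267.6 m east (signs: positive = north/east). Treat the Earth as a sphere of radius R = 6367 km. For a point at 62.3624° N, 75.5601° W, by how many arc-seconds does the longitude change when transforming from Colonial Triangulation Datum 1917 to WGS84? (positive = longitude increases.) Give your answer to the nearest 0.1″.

At latitude 62.3624°, cos φ = 0.463878.
One radian of longitude at latitude φ spans R cos φ, so Δλ = ΔE / (R cos φ) = 267.6 / (6367000 × 0.463878) = 9.0604e-05 rad = 18.688″.

Δλ = 18.7″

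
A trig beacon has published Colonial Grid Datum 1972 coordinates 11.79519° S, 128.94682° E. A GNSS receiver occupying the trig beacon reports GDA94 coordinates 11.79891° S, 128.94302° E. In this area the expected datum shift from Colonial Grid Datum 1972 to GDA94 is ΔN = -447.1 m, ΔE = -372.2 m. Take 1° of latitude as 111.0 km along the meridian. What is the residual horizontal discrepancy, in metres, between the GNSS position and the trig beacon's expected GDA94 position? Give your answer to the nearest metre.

53 m

Observed coordinate differences: Δφ = -0.00372°, Δλ = -0.00380°.
Converting to metres (1° lat = 111000 m, cos φ = 0.978885): observed ΔN = -412.9 m, observed ΔE = -412.9 m.
Subtracting the expected shift leaves a residual of -412.9 − (-447.1) = 34.2 m north and -412.9 − (-372.2) = -40.7 m east.
Residual distance = √(34.2² + (-40.7)²) = 53.1 m.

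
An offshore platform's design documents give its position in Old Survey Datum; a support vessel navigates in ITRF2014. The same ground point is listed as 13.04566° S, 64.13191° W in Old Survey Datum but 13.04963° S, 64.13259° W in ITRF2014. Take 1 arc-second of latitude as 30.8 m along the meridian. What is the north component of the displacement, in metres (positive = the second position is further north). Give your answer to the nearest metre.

Δφ = -13.04963° − -13.04566° = -0.00397°; Δλ = -64.13259° − -64.13191° = -0.00068°.
1° of latitude = 3600 × 30.80 = 110880 m.
ΔN = Δφ × 110880 = -440.2 m; ΔE = Δλ × 110880 × cos(-13.04566°) = -0.00068 × 110880 × 0.974190 = -73.5 m.

ΔN = -440 m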